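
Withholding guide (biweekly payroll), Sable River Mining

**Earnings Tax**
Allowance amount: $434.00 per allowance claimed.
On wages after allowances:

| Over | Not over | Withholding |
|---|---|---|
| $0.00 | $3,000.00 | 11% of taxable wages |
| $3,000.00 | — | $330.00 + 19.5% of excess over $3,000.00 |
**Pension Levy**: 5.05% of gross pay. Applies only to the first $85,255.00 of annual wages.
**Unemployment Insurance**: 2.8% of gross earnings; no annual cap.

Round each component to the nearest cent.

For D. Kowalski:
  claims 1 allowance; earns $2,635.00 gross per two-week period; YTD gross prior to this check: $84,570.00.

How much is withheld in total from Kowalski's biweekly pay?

$350.48

Earnings Tax: taxable = $2,635.00 − 1×$434.00 = $2,201.00
  11% × $2,201.00 = $242.11
Pension Levy: cap $85,255.00 − YTD $84,570.00 = $685.00 subject; 5.05% × $685.00 = $34.59
Unemployment Insurance: 2.8% × $2,635.00 = $73.78
Total: $242.11 + $34.59 + $73.78 = $350.48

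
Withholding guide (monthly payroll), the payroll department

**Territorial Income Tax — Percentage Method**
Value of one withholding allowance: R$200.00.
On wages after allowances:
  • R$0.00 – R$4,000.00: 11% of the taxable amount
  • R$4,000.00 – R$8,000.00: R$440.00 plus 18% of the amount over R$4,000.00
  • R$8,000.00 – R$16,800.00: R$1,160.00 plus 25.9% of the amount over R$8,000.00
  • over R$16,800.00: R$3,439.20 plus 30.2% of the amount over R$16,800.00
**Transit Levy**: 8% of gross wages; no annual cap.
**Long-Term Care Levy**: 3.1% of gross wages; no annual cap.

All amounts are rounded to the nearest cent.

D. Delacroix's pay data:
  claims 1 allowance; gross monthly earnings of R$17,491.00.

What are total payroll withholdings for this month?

Territorial Income Tax: taxable = R$17,491.00 − 1×R$200.00 = R$17,291.00
  R$3,439.20 + 30.2% × (R$17,291.00 − R$16,800.00) = R$3,439.20 + 30.2% × R$491.00 = R$3,587.48
Transit Levy: 8% × R$17,491.00 = R$1,399.28
Long-Term Care Levy: 3.1% × R$17,491.00 = R$542.22
Total: R$3,587.48 + R$1,399.28 + R$542.22 = R$5,528.98

R$5,528.98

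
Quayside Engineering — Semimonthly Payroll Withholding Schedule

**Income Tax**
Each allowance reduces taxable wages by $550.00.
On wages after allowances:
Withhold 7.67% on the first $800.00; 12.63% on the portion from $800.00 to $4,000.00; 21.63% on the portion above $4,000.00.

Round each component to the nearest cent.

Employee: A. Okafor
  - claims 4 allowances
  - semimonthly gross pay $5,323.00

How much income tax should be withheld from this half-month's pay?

$354.75

Income Tax: taxable = $5,323.00 − 4×$550.00 = $3,123.00
  $61.36 + 12.63% × ($3,123.00 − $800.00) = $61.36 + 12.63% × $2,323.00 = $354.75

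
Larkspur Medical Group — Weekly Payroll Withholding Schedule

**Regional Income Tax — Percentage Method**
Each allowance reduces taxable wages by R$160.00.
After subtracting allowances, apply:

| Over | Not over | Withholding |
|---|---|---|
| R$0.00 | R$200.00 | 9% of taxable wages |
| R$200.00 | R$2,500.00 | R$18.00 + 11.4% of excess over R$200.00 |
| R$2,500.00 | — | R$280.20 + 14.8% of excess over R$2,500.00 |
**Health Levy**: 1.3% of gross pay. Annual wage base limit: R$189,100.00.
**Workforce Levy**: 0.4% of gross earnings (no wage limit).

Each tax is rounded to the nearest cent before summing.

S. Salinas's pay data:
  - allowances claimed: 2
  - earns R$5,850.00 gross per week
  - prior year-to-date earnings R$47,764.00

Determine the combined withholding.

R$828.09

Regional Income Tax: taxable = R$5,850.00 − 2×R$160.00 = R$5,530.00
  R$280.20 + 14.8% × (R$5,530.00 − R$2,500.00) = R$280.20 + 14.8% × R$3,030.00 = R$728.64
Health Levy: 1.3% × R$5,850.00 = R$76.05
Workforce Levy: 0.4% × R$5,850.00 = R$23.40
Total: R$728.64 + R$76.05 + R$23.40 = R$828.09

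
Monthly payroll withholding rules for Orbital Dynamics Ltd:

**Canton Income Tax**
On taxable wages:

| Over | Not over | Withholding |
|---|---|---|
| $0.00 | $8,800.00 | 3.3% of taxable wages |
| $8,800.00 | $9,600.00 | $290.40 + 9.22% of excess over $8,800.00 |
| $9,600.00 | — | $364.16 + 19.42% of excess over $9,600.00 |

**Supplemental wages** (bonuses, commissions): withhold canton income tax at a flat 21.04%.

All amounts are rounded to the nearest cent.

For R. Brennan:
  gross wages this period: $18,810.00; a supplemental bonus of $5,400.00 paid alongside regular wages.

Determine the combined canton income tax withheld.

Canton Income Tax: taxable = $18,810.00
  $364.16 + 19.42% × ($18,810.00 − $9,600.00) = $364.16 + 19.42% × $9,210.00 = $2,152.74
Supplemental (21.04% flat on bonus): 21.04% × $5,400.00 = $1,136.16
Total canton income tax: $2,152.74 + $1,136.16 = $3,288.90

$3,288.90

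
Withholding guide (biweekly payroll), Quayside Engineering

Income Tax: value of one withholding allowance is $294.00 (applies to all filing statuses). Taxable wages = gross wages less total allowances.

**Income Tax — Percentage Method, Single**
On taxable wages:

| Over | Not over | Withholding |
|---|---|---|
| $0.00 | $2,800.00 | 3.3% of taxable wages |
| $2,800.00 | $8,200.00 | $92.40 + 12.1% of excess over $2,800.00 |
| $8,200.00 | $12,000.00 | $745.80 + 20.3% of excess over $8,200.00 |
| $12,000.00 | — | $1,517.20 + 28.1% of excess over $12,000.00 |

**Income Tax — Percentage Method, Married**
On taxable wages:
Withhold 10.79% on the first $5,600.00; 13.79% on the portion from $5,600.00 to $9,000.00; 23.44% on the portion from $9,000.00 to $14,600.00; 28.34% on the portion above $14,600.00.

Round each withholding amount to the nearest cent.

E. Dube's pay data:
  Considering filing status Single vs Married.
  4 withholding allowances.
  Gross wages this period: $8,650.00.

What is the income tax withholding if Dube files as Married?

Income Tax (Married): taxable = $8,650.00 − 4×$294.00 = $7,474.00
  $604.24 + 13.79% × ($7,474.00 − $5,600.00) = $604.24 + 13.79% × $1,874.00 = $862.66

$862.66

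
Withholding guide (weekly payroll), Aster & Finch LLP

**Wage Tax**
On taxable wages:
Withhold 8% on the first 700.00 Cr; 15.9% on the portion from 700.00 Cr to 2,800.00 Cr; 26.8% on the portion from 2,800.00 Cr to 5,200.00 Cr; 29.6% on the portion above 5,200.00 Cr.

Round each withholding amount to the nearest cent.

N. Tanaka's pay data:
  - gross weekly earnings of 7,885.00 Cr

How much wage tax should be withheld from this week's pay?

Wage Tax: taxable = 7,885.00 Cr
  1,033.10 Cr + 29.6% × (7,885.00 Cr − 5,200.00 Cr) = 1,033.10 Cr + 29.6% × 2,685.00 Cr = 1,827.86 Cr

1,827.86 Cr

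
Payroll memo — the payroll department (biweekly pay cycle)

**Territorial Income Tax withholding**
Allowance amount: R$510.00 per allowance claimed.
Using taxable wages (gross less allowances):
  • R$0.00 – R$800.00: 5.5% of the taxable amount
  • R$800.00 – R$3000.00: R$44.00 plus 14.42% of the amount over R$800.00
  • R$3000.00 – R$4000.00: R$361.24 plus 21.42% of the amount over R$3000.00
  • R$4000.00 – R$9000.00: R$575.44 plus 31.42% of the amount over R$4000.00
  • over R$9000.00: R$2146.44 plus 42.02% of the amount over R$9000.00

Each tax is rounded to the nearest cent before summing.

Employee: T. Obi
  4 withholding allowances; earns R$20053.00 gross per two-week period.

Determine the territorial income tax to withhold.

R$5933.70

Territorial Income Tax: taxable = R$20053.00 − 4×R$510.00 = R$18013.00
  R$2146.44 + 42.02% × (R$18013.00 − R$9000.00) = R$2146.44 + 42.02% × R$9013.00 = R$5933.70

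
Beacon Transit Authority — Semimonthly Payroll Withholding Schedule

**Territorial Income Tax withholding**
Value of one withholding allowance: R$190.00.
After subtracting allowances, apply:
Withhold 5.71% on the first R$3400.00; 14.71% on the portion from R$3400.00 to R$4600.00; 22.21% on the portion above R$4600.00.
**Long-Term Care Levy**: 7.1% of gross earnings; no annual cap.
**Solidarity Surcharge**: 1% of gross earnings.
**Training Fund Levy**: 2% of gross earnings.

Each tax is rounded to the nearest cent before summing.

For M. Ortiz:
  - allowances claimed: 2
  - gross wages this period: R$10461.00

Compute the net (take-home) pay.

Territorial Income Tax: taxable = R$10461.00 − 2×R$190.00 = R$10081.00
  R$370.66 + 22.21% × (R$10081.00 − R$4600.00) = R$370.66 + 22.21% × R$5481.00 = R$1587.99
Long-Term Care Levy: 7.1% × R$10461.00 = R$742.73
Solidarity Surcharge: 1% × R$10461.00 = R$104.61
Training Fund Levy: 2% × R$10461.00 = R$209.22
Total withheld: R$1587.99 + R$742.73 + R$104.61 + R$209.22 = R$2644.55
Net pay: R$10461.00 − R$2644.55 = R$7816.45

R$7816.45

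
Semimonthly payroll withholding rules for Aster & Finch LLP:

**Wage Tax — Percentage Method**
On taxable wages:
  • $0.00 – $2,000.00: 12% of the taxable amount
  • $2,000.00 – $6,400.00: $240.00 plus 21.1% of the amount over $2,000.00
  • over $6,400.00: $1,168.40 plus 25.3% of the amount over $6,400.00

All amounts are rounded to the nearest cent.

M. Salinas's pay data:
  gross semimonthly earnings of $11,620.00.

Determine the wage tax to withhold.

$2,489.06

Wage Tax: taxable = $11,620.00
  $1,168.40 + 25.3% × ($11,620.00 − $6,400.00) = $1,168.40 + 25.3% × $5,220.00 = $2,489.06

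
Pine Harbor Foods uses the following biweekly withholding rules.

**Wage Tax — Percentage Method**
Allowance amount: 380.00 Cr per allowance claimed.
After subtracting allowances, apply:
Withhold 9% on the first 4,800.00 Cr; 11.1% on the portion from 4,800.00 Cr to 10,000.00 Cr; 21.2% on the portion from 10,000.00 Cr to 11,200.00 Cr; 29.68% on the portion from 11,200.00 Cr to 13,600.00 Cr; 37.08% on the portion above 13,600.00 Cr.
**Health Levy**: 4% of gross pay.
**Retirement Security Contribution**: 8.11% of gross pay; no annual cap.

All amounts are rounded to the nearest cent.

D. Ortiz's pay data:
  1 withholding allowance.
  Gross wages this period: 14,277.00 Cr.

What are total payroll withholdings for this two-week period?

3,814.99 Cr

Wage Tax: taxable = 14,277.00 Cr − 1×380.00 Cr = 13,897.00 Cr
  1,975.92 Cr + 37.08% × (13,897.00 Cr − 13,600.00 Cr) = 1,975.92 Cr + 37.08% × 297.00 Cr = 2,086.05 Cr
Health Levy: 4% × 14,277.00 Cr = 571.08 Cr
Retirement Security Contribution: 8.11% × 14,277.00 Cr = 1,157.86 Cr
Total: 2,086.05 Cr + 571.08 Cr + 1,157.86 Cr = 3,814.99 Cr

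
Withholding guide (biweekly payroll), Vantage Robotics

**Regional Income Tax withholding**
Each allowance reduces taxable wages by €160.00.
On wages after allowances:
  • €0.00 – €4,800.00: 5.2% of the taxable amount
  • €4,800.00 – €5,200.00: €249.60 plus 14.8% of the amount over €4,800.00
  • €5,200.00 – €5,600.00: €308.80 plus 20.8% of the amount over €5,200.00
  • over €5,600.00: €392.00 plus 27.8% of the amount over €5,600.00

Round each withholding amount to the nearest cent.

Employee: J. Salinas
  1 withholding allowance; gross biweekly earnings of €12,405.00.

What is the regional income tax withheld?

€2,239.31

Regional Income Tax: taxable = €12,405.00 − 1×€160.00 = €12,245.00
  €392.00 + 27.8% × (€12,245.00 − €5,600.00) = €392.00 + 27.8% × €6,645.00 = €2,239.31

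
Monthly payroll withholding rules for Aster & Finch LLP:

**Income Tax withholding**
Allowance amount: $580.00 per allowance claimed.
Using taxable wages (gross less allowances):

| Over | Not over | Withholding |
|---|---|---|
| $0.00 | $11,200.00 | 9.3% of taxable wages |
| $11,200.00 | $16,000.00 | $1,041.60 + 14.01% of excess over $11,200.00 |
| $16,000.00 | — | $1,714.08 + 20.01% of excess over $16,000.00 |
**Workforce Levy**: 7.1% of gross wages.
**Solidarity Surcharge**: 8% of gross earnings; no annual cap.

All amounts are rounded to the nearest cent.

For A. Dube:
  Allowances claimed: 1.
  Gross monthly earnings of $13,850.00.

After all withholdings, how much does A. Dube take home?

Income Tax: taxable = $13,850.00 − 1×$580.00 = $13,270.00
  $1,041.60 + 14.01% × ($13,270.00 − $11,200.00) = $1,041.60 + 14.01% × $2,070.00 = $1,331.61
Workforce Levy: 7.1% × $13,850.00 = $983.35
Solidarity Surcharge: 8% × $13,850.00 = $1,108.00
Total withheld: $1,331.61 + $983.35 + $1,108.00 = $3,422.96
Net pay: $13,850.00 − $3,422.96 = $10,427.04

$10,427.04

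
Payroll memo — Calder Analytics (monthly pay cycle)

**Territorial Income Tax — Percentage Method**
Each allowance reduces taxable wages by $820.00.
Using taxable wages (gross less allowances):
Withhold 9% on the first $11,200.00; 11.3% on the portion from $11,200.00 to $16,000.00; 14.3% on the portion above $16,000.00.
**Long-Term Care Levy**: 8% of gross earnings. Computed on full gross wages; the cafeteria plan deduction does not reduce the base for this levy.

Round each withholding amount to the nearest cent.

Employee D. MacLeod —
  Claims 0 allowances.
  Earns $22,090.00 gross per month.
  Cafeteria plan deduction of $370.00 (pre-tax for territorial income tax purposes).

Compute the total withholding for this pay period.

$4,135.56

Territorial Income Tax: taxable = $22,090.00 − $370.00 = $21,720.00
  $1,550.40 + 14.3% × ($21,720.00 − $16,000.00) = $1,550.40 + 14.3% × $5,720.00 = $2,368.36
Long-Term Care Levy: 8% × $22,090.00 = $1,767.20
Total: $2,368.36 + $1,767.20 = $4,135.56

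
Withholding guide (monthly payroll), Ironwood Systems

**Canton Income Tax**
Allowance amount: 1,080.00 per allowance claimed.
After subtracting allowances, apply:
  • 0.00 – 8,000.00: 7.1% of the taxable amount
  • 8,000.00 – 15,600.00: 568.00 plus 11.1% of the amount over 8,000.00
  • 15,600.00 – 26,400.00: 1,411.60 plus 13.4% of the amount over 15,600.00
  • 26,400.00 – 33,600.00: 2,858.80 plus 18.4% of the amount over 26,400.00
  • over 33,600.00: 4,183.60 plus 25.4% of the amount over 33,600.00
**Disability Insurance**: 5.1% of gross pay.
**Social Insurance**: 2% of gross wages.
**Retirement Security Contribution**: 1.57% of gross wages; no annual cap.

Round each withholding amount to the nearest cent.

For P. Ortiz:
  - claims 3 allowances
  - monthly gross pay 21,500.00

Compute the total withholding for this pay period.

Canton Income Tax: taxable = 21,500.00 − 3×1,080.00 = 18,260.00
  1,411.60 + 13.4% × (18,260.00 − 15,600.00) = 1,411.60 + 13.4% × 2,660.00 = 1,768.04
Disability Insurance: 5.1% × 21,500.00 = 1,096.50
Social Insurance: 2% × 21,500.00 = 430.00
Retirement Security Contribution: 1.57% × 21,500.00 = 337.55
Total: 1,768.04 + 1,096.50 + 430.00 + 337.55 = 3,632.09

3,632.09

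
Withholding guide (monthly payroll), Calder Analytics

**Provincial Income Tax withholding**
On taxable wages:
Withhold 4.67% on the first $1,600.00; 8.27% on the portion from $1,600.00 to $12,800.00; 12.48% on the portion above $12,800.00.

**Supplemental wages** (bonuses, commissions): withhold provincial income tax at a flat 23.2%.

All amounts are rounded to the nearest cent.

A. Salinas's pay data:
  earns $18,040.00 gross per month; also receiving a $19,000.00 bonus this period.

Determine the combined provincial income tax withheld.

$6,062.91

Provincial Income Tax: taxable = $18,040.00
  $1,000.96 + 12.48% × ($18,040.00 − $12,800.00) = $1,000.96 + 12.48% × $5,240.00 = $1,654.91
Supplemental (23.2% flat on bonus): 23.2% × $19,000.00 = $4,408.00
Total provincial income tax: $1,654.91 + $4,408.00 = $6,062.91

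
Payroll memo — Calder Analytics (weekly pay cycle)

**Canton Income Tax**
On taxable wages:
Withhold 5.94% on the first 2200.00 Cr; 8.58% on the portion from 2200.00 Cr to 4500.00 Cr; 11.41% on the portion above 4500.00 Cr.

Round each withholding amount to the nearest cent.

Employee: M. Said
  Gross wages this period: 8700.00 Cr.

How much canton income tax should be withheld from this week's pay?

Canton Income Tax: taxable = 8700.00 Cr
  328.02 Cr + 11.41% × (8700.00 Cr − 4500.00 Cr) = 328.02 Cr + 11.41% × 4200.00 Cr = 807.24 Cr

807.24 Cr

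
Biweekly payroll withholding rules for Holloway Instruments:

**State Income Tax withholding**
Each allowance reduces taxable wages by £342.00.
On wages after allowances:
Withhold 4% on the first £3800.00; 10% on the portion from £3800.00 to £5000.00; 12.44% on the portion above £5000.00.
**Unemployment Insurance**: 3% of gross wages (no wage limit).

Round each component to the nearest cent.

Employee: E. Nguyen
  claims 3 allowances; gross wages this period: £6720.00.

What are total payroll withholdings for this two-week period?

State Income Tax: taxable = £6720.00 − 3×£342.00 = £5694.00
  £272.00 + 12.44% × (£5694.00 − £5000.00) = £272.00 + 12.44% × £694.00 = £358.33
Unemployment Insurance: 3% × £6720.00 = £201.60
Total: £358.33 + £201.60 = £559.93

£559.93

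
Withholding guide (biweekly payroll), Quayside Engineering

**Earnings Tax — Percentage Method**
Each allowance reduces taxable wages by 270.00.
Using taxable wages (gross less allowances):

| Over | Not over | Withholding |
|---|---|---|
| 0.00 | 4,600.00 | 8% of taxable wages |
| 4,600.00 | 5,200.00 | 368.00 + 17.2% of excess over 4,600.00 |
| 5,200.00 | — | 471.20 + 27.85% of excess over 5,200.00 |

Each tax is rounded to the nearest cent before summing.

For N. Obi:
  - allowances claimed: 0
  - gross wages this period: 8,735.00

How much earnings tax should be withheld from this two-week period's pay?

1,455.70

Earnings Tax: taxable = 8,735.00
  471.20 + 27.85% × (8,735.00 − 5,200.00) = 471.20 + 27.85% × 3,535.00 = 1,455.70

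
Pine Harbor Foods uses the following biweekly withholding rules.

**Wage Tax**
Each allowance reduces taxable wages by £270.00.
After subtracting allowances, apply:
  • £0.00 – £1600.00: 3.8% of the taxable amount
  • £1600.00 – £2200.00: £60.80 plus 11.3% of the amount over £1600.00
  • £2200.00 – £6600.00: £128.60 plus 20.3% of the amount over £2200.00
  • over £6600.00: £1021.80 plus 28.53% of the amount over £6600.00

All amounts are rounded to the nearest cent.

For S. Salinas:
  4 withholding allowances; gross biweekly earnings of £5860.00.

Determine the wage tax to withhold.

Wage Tax: taxable = £5860.00 − 4×£270.00 = £4780.00
  £128.60 + 20.3% × (£4780.00 − £2200.00) = £128.60 + 20.3% × £2580.00 = £652.34

£652.34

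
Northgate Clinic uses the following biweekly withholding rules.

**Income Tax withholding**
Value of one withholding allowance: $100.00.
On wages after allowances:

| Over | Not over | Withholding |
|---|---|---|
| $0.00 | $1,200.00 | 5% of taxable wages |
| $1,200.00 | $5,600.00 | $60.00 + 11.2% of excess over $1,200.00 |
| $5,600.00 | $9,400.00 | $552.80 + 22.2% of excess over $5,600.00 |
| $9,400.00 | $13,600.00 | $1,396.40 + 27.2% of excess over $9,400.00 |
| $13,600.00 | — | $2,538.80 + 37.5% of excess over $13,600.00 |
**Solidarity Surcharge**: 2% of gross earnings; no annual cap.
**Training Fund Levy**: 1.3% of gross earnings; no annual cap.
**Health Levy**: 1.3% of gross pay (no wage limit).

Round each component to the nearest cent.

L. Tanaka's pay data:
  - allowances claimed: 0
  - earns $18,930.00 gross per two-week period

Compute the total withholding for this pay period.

$5,408.33

Income Tax: taxable = $18,930.00
  $2,538.80 + 37.5% × ($18,930.00 − $13,600.00) = $2,538.80 + 37.5% × $5,330.00 = $4,537.55
Solidarity Surcharge: 2% × $18,930.00 = $378.60
Training Fund Levy: 1.3% × $18,930.00 = $246.09
Health Levy: 1.3% × $18,930.00 = $246.09
Total: $4,537.55 + $378.60 + $246.09 + $246.09 = $5,408.33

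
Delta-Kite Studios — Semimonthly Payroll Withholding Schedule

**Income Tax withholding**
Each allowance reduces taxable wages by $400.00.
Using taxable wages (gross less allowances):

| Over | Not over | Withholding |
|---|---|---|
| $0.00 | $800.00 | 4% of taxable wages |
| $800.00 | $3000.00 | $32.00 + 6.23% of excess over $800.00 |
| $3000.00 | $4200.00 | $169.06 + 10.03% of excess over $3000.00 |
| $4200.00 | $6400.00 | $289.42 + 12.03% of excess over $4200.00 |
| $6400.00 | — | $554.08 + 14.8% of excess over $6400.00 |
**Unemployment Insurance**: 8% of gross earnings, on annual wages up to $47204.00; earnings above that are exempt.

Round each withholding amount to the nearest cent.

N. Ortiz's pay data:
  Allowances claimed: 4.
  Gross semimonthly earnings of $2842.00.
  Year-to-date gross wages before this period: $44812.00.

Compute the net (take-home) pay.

$2591.10

Income Tax: taxable = $2842.00 − 4×$400.00 = $1242.00
  $32.00 + 6.23% × ($1242.00 − $800.00) = $32.00 + 6.23% × $442.00 = $59.54
Unemployment Insurance: cap $47204.00 − YTD $44812.00 = $2392.00 subject; 8% × $2392.00 = $191.36
Total withheld: $59.54 + $191.36 = $250.90
Net pay: $2842.00 − $250.90 = $2591.10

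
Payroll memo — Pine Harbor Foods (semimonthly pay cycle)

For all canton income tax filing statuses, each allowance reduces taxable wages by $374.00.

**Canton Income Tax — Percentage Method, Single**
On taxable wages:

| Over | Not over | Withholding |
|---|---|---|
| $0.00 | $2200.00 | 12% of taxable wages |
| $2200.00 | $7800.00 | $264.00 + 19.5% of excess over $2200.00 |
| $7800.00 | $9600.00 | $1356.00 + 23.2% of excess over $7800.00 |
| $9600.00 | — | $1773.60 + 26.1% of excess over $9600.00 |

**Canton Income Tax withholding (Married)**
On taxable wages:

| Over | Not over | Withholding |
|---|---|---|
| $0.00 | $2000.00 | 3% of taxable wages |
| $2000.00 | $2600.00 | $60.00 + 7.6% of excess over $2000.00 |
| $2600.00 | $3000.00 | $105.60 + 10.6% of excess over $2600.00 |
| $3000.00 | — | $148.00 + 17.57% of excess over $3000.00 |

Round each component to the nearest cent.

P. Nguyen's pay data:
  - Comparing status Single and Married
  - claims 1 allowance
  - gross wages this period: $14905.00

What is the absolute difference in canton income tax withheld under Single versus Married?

Canton Income Tax (Single): taxable = $14905.00 − 1×$374.00 = $14531.00
  $1773.60 + 26.1% × ($14531.00 − $9600.00) = $1773.60 + 26.1% × $4931.00 = $3060.59
Canton Income Tax (Married): taxable = $14905.00 − 1×$374.00 = $14531.00
  $148.00 + 17.57% × ($14531.00 − $3000.00) = $148.00 + 17.57% × $11531.00 = $2174.00
Difference: |$3060.59 − $2174.00| = $886.59 (higher under Single)

$886.59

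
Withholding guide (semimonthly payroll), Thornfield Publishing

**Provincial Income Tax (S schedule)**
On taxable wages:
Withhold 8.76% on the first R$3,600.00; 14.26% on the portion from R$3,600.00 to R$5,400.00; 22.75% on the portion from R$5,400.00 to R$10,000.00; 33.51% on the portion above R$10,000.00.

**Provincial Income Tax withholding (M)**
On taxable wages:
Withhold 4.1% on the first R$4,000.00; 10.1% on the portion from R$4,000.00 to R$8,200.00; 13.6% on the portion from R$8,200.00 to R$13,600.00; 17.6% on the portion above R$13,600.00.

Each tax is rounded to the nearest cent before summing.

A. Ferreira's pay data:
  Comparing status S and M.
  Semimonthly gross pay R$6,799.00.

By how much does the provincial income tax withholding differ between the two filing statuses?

R$443.61

Provincial Income Tax (S): taxable = R$6,799.00
  R$572.04 + 22.75% × (R$6,799.00 − R$5,400.00) = R$572.04 + 22.75% × R$1,399.00 = R$890.31
Provincial Income Tax (M): taxable = R$6,799.00
  R$164.00 + 10.1% × (R$6,799.00 − R$4,000.00) = R$164.00 + 10.1% × R$2,799.00 = R$446.70
Difference: |R$890.31 − R$446.70| = R$443.61 (higher under S)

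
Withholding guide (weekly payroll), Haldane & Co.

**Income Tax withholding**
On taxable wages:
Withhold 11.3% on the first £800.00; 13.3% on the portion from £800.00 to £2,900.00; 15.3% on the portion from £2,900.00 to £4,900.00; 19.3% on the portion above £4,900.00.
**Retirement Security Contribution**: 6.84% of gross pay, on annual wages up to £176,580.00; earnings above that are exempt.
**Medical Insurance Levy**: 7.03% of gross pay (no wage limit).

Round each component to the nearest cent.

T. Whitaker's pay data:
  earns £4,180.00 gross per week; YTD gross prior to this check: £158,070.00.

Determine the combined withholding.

£1,145.30

Income Tax: taxable = £4,180.00
  £369.70 + 15.3% × (£4,180.00 − £2,900.00) = £369.70 + 15.3% × £1,280.00 = £565.54
Retirement Security Contribution: 6.84% × £4,180.00 = £285.91
Medical Insurance Levy: 7.03% × £4,180.00 = £293.85
Total: £565.54 + £285.91 + £293.85 = £1,145.30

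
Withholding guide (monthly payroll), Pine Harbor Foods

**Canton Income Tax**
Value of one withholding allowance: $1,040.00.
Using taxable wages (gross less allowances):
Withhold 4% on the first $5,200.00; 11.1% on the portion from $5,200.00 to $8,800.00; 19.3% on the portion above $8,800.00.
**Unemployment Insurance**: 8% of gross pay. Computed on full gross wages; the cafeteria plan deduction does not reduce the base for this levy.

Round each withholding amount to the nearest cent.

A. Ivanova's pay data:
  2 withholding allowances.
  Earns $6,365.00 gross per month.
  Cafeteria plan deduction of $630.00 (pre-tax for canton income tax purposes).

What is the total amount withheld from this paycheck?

$655.40

Canton Income Tax: taxable = $6,365.00 − $630.00 − 2×$1,040.00 = $3,655.00
  4% × $3,655.00 = $146.20
Unemployment Insurance: 8% × $6,365.00 = $509.20
Total: $146.20 + $509.20 = $655.40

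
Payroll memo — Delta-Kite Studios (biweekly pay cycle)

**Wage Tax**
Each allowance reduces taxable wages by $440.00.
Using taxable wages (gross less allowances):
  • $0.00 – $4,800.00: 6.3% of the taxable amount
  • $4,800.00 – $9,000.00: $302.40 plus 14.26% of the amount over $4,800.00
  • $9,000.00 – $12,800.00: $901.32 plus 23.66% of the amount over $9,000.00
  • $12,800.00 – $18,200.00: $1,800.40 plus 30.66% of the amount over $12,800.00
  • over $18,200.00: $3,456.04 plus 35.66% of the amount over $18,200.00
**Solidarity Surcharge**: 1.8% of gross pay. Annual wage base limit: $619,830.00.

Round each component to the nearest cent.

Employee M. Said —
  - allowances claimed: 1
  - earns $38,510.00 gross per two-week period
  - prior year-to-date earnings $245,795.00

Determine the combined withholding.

Wage Tax: taxable = $38,510.00 − 1×$440.00 = $38,070.00
  $3,456.04 + 35.66% × ($38,070.00 − $18,200.00) = $3,456.04 + 35.66% × $19,870.00 = $10,541.68
Solidarity Surcharge: 1.8% × $38,510.00 = $693.18
Total: $10,541.68 + $693.18 = $11,234.86

$11,234.86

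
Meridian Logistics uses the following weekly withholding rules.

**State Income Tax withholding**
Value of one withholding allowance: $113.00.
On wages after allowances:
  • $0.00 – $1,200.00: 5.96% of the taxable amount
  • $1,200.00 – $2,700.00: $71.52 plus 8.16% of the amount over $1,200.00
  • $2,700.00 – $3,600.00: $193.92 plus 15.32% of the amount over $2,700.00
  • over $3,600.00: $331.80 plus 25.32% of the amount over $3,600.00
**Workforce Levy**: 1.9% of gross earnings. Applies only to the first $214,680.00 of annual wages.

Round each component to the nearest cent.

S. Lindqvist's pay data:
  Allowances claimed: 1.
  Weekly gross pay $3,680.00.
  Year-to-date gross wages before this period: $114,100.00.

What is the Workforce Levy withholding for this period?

Workforce Levy: 1.9% × $3,680.00 = $69.92

$69.92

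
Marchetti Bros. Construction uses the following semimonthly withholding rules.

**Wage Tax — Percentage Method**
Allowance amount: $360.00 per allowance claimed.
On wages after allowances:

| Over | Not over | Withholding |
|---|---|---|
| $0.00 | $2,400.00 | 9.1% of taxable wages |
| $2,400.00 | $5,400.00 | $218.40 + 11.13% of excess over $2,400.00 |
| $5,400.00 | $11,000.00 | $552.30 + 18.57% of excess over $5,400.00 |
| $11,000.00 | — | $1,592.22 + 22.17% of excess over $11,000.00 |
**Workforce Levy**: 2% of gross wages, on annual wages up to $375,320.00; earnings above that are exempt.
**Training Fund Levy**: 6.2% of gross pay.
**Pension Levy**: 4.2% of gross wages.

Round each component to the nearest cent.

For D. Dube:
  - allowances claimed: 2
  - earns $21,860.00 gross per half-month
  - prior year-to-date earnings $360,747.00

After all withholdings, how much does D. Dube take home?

$15,454.84

Wage Tax: taxable = $21,860.00 − 2×$360.00 = $21,140.00
  $1,592.22 + 22.17% × ($21,140.00 − $11,000.00) = $1,592.22 + 22.17% × $10,140.00 = $3,840.26
Workforce Levy: cap $375,320.00 − YTD $360,747.00 = $14,573.00 subject; 2% × $14,573.00 = $291.46
Training Fund Levy: 6.2% × $21,860.00 = $1,355.32
Pension Levy: 4.2% × $21,860.00 = $918.12
Total withheld: $3,840.26 + $291.46 + $1,355.32 + $918.12 = $6,405.16
Net pay: $21,860.00 − $6,405.16 = $15,454.84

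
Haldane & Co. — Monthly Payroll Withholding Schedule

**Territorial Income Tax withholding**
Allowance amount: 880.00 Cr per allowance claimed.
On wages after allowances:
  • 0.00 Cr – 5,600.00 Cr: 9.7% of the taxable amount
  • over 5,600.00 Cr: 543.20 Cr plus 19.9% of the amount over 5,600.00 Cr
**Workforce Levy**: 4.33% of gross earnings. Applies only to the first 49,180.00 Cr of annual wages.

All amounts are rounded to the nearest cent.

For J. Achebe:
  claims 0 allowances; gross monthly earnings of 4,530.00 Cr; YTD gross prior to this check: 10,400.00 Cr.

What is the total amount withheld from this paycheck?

635.56 Cr

Territorial Income Tax: taxable = 4,530.00 Cr
  9.7% × 4,530.00 Cr = 439.41 Cr
Workforce Levy: 4.33% × 4,530.00 Cr = 196.15 Cr
Total: 439.41 Cr + 196.15 Cr = 635.56 Cr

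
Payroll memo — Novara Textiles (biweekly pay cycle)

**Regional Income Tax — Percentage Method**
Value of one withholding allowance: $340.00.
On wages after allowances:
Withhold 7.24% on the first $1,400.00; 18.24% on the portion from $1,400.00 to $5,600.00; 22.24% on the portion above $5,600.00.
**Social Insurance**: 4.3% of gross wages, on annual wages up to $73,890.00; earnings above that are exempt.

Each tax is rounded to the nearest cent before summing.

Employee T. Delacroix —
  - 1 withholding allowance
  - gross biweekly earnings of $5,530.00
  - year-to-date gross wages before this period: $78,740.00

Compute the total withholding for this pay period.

$792.66

Regional Income Tax: taxable = $5,530.00 − 1×$340.00 = $5,190.00
  $101.36 + 18.24% × ($5,190.00 − $1,400.00) = $101.36 + 18.24% × $3,790.00 = $792.66
Social Insurance: YTD $78,740.00 ≥ cap $73,890.00 → $0.00
Total: $792.66 + $0.00 = $792.66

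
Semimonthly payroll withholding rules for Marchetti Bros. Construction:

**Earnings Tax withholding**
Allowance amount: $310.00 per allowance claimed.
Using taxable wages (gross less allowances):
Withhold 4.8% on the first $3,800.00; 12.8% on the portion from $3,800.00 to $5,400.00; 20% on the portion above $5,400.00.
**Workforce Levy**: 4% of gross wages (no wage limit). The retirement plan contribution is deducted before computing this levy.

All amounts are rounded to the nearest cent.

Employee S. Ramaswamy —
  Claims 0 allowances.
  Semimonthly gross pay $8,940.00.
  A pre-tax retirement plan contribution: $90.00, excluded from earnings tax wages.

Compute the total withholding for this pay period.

Earnings Tax: taxable = $8,940.00 − $90.00 = $8,850.00
  $387.20 + 20% × ($8,850.00 − $5,400.00) = $387.20 + 20% × $3,450.00 = $1,077.20
Workforce Levy: 4% × $8,850.00 = $354.00
Total: $1,077.20 + $354.00 = $1,431.20

$1,431.20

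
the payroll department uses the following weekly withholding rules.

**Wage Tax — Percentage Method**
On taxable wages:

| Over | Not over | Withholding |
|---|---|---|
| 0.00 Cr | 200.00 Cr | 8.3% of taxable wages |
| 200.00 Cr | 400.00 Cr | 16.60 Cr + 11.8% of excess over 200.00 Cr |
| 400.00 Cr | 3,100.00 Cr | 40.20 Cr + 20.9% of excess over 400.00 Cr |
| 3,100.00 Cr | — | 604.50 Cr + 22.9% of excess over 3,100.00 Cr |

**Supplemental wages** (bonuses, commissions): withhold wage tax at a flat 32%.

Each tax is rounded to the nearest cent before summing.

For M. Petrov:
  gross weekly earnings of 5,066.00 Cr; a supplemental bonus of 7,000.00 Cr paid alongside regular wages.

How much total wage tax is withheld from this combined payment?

3,294.71 Cr

Wage Tax: taxable = 5,066.00 Cr
  604.50 Cr + 22.9% × (5,066.00 Cr − 3,100.00 Cr) = 604.50 Cr + 22.9% × 1,966.00 Cr = 1,054.71 Cr
Supplemental (32% flat on bonus): 32% × 7,000.00 Cr = 2,240.00 Cr
Total wage tax: 1,054.71 Cr + 2,240.00 Cr = 3,294.71 Cr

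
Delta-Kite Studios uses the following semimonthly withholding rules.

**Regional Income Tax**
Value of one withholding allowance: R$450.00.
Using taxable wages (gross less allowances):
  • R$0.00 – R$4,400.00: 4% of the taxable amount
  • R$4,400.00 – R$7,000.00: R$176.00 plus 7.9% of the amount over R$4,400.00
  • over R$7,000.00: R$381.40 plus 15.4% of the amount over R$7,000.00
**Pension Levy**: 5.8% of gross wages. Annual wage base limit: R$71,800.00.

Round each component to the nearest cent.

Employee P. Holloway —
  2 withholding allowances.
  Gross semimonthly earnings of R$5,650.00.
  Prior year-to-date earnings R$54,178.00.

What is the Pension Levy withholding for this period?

Pension Levy: 5.8% × R$5,650.00 = R$327.70

R$327.70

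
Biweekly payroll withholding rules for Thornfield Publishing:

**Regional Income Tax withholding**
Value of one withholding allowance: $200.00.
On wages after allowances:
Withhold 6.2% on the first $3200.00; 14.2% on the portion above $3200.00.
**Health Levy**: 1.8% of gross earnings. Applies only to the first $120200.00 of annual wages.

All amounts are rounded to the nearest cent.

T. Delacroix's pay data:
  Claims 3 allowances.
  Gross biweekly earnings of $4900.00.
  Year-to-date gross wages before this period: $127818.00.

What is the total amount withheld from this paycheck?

Regional Income Tax: taxable = $4900.00 − 3×$200.00 = $4300.00
  $198.40 + 14.2% × ($4300.00 − $3200.00) = $198.40 + 14.2% × $1100.00 = $354.60
Health Levy: YTD $127818.00 ≥ cap $120200.00 → $0.00
Total: $354.60 + $0.00 = $354.60

$354.60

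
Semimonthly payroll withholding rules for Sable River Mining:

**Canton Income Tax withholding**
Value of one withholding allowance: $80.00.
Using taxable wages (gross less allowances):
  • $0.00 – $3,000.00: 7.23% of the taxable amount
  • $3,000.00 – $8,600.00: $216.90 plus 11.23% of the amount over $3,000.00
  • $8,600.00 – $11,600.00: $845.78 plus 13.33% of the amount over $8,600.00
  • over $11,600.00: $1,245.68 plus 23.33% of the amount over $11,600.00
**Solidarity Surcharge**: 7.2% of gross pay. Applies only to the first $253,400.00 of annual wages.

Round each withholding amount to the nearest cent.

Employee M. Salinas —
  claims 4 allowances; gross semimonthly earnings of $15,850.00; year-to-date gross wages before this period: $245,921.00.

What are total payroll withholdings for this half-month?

$2,701.04

Canton Income Tax: taxable = $15,850.00 − 4×$80.00 = $15,530.00
  $1,245.68 + 23.33% × ($15,530.00 − $11,600.00) = $1,245.68 + 23.33% × $3,930.00 = $2,162.55
Solidarity Surcharge: cap $253,400.00 − YTD $245,921.00 = $7,479.00 subject; 7.2% × $7,479.00 = $538.49
Total: $2,162.55 + $538.49 = $2,701.04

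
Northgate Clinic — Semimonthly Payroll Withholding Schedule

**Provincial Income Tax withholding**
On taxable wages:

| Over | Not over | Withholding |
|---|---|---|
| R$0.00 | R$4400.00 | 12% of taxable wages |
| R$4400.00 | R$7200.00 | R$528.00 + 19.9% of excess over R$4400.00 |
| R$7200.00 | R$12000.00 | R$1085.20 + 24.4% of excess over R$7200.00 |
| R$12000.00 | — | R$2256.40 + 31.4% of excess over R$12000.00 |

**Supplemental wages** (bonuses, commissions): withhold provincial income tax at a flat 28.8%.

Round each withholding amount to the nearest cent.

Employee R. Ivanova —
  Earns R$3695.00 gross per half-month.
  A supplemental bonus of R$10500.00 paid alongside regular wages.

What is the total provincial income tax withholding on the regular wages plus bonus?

Provincial Income Tax: taxable = R$3695.00
  12% × R$3695.00 = R$443.40
Supplemental (28.8% flat on bonus): 28.8% × R$10500.00 = R$3024.00
Total provincial income tax: R$443.40 + R$3024.00 = R$3467.40

R$3467.40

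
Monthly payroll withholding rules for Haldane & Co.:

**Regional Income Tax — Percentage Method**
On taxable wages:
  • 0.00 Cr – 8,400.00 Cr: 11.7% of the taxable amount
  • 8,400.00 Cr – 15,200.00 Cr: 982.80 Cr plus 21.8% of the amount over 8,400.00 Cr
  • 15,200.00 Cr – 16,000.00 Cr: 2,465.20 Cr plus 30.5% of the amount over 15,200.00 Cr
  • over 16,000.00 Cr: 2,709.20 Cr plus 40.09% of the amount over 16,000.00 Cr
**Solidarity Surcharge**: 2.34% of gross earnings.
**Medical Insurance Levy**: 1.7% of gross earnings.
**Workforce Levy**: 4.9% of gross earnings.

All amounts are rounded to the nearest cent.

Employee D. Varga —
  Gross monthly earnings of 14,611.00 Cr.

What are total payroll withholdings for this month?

3,643.03 Cr

Regional Income Tax: taxable = 14,611.00 Cr
  982.80 Cr + 21.8% × (14,611.00 Cr − 8,400.00 Cr) = 982.80 Cr + 21.8% × 6,211.00 Cr = 2,336.80 Cr
Solidarity Surcharge: 2.34% × 14,611.00 Cr = 341.90 Cr
Medical Insurance Levy: 1.7% × 14,611.00 Cr = 248.39 Cr
Workforce Levy: 4.9% × 14,611.00 Cr = 715.94 Cr
Total: 2,336.80 Cr + 341.90 Cr + 248.39 Cr + 715.94 Cr = 3,643.03 Cr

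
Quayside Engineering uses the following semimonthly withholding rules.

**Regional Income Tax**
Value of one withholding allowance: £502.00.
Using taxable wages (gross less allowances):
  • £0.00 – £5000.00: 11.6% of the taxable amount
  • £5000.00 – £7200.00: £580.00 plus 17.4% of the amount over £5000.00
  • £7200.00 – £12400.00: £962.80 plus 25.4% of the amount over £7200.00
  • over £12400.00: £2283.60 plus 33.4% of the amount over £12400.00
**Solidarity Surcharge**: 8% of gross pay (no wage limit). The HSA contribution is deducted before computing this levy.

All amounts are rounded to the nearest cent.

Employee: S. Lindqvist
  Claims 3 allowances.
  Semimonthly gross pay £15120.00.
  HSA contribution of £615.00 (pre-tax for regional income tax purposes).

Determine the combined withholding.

£3644.07

Regional Income Tax: taxable = £15120.00 − £615.00 − 3×£502.00 = £12999.00
  £2283.60 + 33.4% × (£12999.00 − £12400.00) = £2283.60 + 33.4% × £599.00 = £2483.67
Solidarity Surcharge: 8% × £14505.00 = £1160.40
Total: £2483.67 + £1160.40 = £3644.07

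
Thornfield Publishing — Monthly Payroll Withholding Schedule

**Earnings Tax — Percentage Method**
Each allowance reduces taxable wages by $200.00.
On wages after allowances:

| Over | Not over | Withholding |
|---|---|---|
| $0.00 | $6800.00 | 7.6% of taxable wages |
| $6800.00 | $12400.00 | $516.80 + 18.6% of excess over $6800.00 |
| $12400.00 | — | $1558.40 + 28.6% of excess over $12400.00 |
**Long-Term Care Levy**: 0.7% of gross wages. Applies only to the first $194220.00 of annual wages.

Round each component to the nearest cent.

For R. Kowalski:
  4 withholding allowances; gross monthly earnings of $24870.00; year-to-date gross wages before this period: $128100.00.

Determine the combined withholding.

Earnings Tax: taxable = $24870.00 − 4×$200.00 = $24070.00
  $1558.40 + 28.6% × ($24070.00 − $12400.00) = $1558.40 + 28.6% × $11670.00 = $4896.02
Long-Term Care Levy: 0.7% × $24870.00 = $174.09
Total: $4896.02 + $174.09 = $5070.11

$5070.11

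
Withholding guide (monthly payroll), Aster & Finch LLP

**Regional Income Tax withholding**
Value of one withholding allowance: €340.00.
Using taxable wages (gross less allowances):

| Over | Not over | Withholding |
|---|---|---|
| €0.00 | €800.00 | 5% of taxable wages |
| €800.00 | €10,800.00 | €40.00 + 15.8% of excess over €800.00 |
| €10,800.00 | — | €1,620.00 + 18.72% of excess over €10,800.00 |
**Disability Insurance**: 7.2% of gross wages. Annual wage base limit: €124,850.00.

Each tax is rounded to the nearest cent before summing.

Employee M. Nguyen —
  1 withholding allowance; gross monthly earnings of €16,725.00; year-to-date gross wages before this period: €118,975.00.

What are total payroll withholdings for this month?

Regional Income Tax: taxable = €16,725.00 − 1×€340.00 = €16,385.00
  €1,620.00 + 18.72% × (€16,385.00 − €10,800.00) = €1,620.00 + 18.72% × €5,585.00 = €2,665.51
Disability Insurance: cap €124,850.00 − YTD €118,975.00 = €5,875.00 subject; 7.2% × €5,875.00 = €423.00
Total: €2,665.51 + €423.00 = €3,088.51

€3,088.51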